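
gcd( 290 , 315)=5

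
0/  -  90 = 0/1= -0.00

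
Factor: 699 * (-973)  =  -3^1 * 7^1 * 139^1*233^1 = - 680127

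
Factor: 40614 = 2^1*3^1*7^1*967^1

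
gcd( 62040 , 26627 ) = 1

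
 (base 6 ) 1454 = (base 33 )bv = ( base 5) 3034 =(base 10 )394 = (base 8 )612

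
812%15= 2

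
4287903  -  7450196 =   -  3162293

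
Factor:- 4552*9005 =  - 40990760 = -2^3*5^1 * 569^1*1801^1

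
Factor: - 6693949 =-6693949^1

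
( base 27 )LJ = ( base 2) 1001001010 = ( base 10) 586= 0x24a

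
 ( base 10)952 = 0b1110111000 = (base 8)1670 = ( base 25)1d2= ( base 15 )437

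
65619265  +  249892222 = 315511487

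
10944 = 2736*4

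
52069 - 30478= 21591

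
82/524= 41/262=0.16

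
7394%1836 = 50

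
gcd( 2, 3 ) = 1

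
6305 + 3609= 9914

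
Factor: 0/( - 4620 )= 0 = 0^1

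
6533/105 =6533/105 = 62.22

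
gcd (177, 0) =177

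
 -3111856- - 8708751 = 5596895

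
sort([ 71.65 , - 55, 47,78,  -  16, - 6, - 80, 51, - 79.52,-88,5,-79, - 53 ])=[ - 88, - 80 , - 79.52, - 79,  -  55, - 53, - 16, - 6,5,47, 51,71.65,  78] 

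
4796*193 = 925628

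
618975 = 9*68775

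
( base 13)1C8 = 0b101001101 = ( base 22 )f3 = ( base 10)333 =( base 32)AD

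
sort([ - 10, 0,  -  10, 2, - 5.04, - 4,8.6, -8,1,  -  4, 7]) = [ - 10, - 10, - 8, - 5.04,  -  4, - 4, 0, 1,  2,7, 8.6 ] 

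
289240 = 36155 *8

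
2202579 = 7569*291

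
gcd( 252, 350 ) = 14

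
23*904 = 20792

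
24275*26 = 631150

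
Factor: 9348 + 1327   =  10675 = 5^2*7^1 * 61^1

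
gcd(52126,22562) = 778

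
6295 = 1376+4919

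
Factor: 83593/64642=2^( - 1 )*179^1* 467^1*32321^(-1)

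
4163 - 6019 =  - 1856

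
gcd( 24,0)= 24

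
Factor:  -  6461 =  - 7^1 * 13^1*71^1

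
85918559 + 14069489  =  99988048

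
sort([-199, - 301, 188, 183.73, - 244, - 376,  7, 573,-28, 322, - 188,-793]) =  [-793, - 376 , - 301, - 244,-199, - 188,-28, 7, 183.73,188,322, 573 ]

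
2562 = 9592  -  7030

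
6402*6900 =44173800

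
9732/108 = 90 + 1/9 = 90.11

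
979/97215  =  979/97215 = 0.01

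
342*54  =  18468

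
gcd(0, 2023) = 2023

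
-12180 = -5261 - 6919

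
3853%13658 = 3853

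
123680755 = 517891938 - 394211183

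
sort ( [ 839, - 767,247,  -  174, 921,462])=[-767, -174, 247 , 462, 839, 921 ]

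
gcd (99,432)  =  9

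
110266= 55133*2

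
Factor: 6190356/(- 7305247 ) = - 2^2*3^1*167^1*1777^(-1) * 3089^1*4111^( - 1)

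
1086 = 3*362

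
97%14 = 13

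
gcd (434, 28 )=14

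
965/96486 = 965/96486  =  0.01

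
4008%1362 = 1284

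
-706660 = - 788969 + 82309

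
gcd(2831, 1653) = 19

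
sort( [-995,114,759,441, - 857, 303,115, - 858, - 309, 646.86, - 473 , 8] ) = [ - 995 ,  -  858, - 857, - 473,-309,  8,114, 115, 303,441, 646.86,759]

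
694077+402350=1096427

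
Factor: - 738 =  - 2^1* 3^2*41^1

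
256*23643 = 6052608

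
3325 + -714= 2611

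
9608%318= 68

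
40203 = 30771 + 9432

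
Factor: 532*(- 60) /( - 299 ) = 2^4*3^1 * 5^1*7^1*13^( - 1)*19^1*23^(  -  1)= 31920/299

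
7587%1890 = 27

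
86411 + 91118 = 177529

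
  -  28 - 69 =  - 97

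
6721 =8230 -1509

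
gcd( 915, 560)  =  5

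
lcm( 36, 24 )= 72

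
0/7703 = 0=0.00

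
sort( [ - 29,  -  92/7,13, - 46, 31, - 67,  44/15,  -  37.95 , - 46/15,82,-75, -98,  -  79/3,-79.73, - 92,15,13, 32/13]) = [ - 98 ,-92, - 79.73, - 75,-67, - 46, - 37.95, - 29,-79/3,  -  92/7,-46/15,32/13,44/15, 13, 13 , 15,31,82]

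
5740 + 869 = 6609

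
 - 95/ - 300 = 19/60 = 0.32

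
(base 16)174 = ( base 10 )372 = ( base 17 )14F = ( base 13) 228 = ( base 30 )CC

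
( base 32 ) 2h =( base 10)81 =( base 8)121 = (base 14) 5b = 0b1010001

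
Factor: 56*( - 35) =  - 1960=-2^3 * 5^1*7^2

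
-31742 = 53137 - 84879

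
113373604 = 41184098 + 72189506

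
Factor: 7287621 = 3^1*11^1*19^1 * 59^1 * 197^1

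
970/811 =1  +  159/811=1.20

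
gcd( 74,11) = 1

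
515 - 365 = 150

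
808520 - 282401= 526119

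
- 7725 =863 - 8588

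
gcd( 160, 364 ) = 4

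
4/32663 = 4/32663 = 0.00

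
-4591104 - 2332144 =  - 6923248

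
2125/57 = 37 + 16/57 = 37.28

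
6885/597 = 11 +106/199 = 11.53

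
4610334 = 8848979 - 4238645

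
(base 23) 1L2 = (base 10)1014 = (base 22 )222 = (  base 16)3f6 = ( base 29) 15S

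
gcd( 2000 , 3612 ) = 4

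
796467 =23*34629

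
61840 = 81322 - 19482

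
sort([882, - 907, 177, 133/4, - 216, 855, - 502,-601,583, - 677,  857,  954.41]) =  [ - 907, - 677, - 601, - 502 , - 216,133/4,177,583,855,857, 882 , 954.41 ]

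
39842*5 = 199210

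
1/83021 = 1/83021 = 0.00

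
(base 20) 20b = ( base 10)811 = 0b1100101011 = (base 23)1C6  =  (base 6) 3431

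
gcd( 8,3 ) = 1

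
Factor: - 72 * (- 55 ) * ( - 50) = -198000 = - 2^4 * 3^2 * 5^3*11^1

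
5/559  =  5/559 = 0.01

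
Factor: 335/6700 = 1/20 = 2^(- 2)*5^ ( - 1)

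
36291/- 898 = - 36291/898 = - 40.41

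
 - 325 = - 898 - -573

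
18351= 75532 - 57181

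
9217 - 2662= 6555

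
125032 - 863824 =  - 738792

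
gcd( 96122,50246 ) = 2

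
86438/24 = 43219/12 = 3601.58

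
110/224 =55/112= 0.49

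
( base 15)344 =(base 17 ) 298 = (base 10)739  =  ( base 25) 14e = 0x2E3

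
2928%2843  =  85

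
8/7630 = 4/3815= 0.00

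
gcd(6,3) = 3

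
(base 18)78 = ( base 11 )112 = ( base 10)134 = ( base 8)206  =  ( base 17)7f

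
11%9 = 2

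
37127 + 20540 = 57667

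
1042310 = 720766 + 321544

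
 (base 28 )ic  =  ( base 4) 20010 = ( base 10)516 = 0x204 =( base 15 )246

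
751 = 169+582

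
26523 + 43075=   69598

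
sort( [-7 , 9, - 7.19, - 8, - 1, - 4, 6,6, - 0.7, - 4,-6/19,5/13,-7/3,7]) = [-8, - 7.19, - 7, - 4, - 4, -7/3 , - 1 , - 0.7, - 6/19,5/13, 6,6,7, 9 ]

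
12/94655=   12/94655   =  0.00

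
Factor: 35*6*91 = 19110 = 2^1 * 3^1*5^1*7^2*13^1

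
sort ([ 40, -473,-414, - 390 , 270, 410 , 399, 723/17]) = [-473, - 414 , - 390,40,723/17 , 270, 399, 410]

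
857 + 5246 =6103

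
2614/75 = 34 + 64/75= 34.85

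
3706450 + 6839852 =10546302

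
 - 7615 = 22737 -30352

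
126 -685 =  - 559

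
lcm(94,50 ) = 2350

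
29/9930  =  29/9930=0.00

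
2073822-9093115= - 7019293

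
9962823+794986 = 10757809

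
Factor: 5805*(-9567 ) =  - 55536435 = - 3^5*5^1*43^1 *1063^1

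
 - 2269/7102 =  - 2269/7102 = - 0.32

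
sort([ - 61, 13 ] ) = [ - 61,  13] 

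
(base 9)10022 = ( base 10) 6581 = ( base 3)100000202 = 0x19b5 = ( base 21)ej8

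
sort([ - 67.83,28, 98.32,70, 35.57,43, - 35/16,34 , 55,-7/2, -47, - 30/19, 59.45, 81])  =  [ - 67.83, - 47, - 7/2, - 35/16 , - 30/19, 28, 34, 35.57,43, 55, 59.45,70, 81,98.32]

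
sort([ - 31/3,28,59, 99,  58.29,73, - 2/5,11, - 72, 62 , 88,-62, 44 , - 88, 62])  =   [ -88, - 72, - 62, - 31/3, - 2/5,11, 28, 44, 58.29 , 59,62,62, 73,88,99]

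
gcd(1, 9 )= 1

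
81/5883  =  27/1961  =  0.01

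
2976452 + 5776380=8752832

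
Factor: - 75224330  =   - 2^1 * 5^1*37^1*203309^1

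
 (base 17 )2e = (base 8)60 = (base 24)20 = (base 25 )1n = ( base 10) 48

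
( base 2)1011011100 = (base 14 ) 3A4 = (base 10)732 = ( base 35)kw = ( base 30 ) oc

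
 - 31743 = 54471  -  86214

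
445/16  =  27+13/16 =27.81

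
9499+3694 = 13193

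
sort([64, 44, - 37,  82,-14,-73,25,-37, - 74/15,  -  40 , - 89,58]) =[ - 89,  -  73,-40, - 37,  -  37,-14, - 74/15, 25,44,58,64 , 82] 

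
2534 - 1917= 617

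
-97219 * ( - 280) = 27221320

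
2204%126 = 62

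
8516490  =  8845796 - 329306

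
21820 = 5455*4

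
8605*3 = 25815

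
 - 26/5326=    - 1 +2650/2663 = - 0.00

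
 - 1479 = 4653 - 6132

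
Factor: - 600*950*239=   -2^4*3^1*5^4*19^1*239^1 = - 136230000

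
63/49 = 1 + 2/7 = 1.29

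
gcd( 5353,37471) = 5353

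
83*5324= 441892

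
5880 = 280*21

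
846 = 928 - 82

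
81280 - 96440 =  - 15160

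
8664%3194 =2276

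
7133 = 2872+4261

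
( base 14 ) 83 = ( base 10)115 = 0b1110011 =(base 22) 55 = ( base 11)A5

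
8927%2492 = 1451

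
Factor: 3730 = 2^1*5^1*373^1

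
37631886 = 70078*537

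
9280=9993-713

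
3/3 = 1 = 1.00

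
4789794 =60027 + 4729767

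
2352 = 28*84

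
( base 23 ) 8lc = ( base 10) 4727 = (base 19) d1f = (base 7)16532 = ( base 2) 1001001110111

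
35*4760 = 166600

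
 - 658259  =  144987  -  803246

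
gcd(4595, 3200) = 5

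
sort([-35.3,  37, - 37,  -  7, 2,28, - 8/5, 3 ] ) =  [-37, - 35.3, - 7, - 8/5, 2, 3, 28, 37] 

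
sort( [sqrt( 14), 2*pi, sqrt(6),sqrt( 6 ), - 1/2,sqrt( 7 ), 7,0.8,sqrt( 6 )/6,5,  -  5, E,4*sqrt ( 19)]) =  [ - 5,-1/2, sqrt( 6 ) /6, 0.8, sqrt( 6), sqrt(6) , sqrt(7 ), E, sqrt (14 ) , 5, 2*pi,7,  4*sqrt(19) ]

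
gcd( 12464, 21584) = 304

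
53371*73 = 3896083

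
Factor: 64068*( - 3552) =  - 2^7*3^2*19^1* 37^1*281^1 = -227569536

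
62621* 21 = 1315041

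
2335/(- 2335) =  - 1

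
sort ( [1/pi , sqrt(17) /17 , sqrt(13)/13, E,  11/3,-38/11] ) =[ - 38/11,sqrt( 17) /17,sqrt(13)/13,1/pi, E,  11/3] 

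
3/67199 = 3/67199 =0.00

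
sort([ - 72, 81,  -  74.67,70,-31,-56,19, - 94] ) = [ - 94, - 74.67, - 72,-56, - 31,  19, 70,81]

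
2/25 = 2/25 = 0.08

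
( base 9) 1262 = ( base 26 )1AB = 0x3B3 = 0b1110110011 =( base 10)947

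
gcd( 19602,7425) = 297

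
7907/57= 138 + 41/57  =  138.72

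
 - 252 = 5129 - 5381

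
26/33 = 26/33 = 0.79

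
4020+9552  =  13572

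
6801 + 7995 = 14796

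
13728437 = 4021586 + 9706851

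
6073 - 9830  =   - 3757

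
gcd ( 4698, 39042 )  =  162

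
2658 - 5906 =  - 3248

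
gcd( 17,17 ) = 17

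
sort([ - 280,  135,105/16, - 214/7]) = [-280 , - 214/7,105/16,135 ] 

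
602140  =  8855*68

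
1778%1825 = 1778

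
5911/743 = 5911/743  =  7.96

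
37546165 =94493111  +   - 56946946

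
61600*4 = 246400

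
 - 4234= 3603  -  7837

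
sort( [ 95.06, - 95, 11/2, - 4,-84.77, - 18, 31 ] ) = [ - 95, - 84.77, - 18, -4,11/2,31,95.06 ] 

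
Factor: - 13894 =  - 2^1 *6947^1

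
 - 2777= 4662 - 7439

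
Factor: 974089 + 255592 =1229681 = 617^1* 1993^1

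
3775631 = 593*6367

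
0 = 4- 4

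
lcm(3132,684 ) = 59508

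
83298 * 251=20907798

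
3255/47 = 3255/47 = 69.26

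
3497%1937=1560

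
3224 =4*806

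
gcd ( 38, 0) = 38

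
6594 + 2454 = 9048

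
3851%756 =71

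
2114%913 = 288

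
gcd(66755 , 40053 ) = 13351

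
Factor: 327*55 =3^1 * 5^1*11^1*109^1 = 17985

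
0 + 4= 4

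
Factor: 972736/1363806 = 486368/681903 = 2^5*3^( - 2) * 15199^1*75767^( - 1) 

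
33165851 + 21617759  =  54783610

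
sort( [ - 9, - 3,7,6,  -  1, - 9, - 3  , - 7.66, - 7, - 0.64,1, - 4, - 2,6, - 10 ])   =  [-10, - 9, - 9, -7.66, - 7, -4, - 3,-3,  -  2, - 1, - 0.64,1, 6, 6,7] 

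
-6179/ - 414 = 6179/414=14.93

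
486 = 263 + 223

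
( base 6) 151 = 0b1000011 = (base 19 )3A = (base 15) 47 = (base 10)67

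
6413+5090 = 11503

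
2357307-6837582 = -4480275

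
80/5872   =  5/367 = 0.01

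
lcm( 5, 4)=20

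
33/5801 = 33/5801=0.01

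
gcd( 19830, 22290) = 30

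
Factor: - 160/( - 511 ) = 2^5*5^1*7^(  -  1)*73^( - 1 )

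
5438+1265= 6703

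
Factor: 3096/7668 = 86/213 = 2^1*3^ ( - 1) * 43^1*71^( - 1)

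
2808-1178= 1630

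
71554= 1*71554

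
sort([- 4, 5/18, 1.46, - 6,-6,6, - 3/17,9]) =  [ - 6, - 6, - 4, - 3/17,5/18, 1.46, 6, 9 ]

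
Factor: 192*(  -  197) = -37824 =-2^6*3^1*197^1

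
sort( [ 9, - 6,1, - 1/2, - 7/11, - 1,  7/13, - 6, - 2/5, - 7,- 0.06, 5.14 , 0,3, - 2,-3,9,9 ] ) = [-7, - 6, - 6, - 3, - 2, - 1,-7/11,  -  1/2, - 2/5, - 0.06, 0,7/13, 1,3,5.14,9, 9,9]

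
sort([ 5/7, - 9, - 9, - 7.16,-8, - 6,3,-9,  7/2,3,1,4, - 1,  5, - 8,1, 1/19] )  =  [-9, - 9 , - 9, - 8, - 8, - 7.16, - 6, - 1, 1/19,5/7 , 1,1,3,3,7/2 , 4,5]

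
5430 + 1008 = 6438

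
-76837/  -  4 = 19209+1/4 = 19209.25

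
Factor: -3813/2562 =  - 2^( - 1 )*7^(-1 )* 31^1*41^1*61^( - 1) = - 1271/854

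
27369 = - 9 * (-3041) 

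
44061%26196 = 17865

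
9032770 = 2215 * 4078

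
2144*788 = 1689472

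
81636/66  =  13606/11 = 1236.91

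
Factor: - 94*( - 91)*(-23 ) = -2^1*7^1 * 13^1*23^1*47^1 = -196742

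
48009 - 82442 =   -  34433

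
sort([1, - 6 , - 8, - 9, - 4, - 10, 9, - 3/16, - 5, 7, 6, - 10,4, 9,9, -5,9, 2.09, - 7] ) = [ - 10, - 10 ,- 9, - 8, - 7, - 6, - 5, - 5,-4, - 3/16,1,2.09,4 , 6,7,9, 9,9, 9]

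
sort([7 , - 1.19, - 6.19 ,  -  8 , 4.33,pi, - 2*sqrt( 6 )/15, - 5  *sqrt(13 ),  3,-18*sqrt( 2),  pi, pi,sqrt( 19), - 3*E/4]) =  [ - 18*sqrt( 2), - 5*sqrt( 13), -8, - 6.19, - 3*E/4,- 1.19 , - 2*sqrt(6)/15, 3, pi,  pi,pi,4.33, sqrt(19), 7]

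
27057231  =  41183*657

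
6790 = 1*6790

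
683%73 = 26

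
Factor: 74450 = 2^1 * 5^2*1489^1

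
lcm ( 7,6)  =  42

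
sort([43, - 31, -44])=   [  -  44, - 31,  43]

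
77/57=77/57 = 1.35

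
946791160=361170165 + 585620995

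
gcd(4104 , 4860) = 108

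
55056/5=55056/5= 11011.20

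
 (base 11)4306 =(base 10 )5693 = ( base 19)fec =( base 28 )779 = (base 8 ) 13075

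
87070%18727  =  12162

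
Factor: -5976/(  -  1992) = 3 =3^1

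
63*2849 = 179487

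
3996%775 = 121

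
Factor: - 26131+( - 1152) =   -  27283 = - 27283^1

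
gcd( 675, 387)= 9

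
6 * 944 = 5664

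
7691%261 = 122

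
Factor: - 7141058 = -2^1*821^1*4349^1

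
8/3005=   8/3005 = 0.00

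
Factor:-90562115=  - 5^1 * 7^1*1471^1 * 1759^1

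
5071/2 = 2535 + 1/2 = 2535.50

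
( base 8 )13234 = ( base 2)1011010011100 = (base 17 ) 1308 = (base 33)5ad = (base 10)5788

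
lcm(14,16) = 112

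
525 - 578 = - 53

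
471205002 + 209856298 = 681061300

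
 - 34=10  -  44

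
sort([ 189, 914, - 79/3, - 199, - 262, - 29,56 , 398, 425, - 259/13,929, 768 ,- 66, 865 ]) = [ - 262, -199, - 66, - 29, - 79/3,-259/13, 56, 189, 398, 425, 768,865, 914, 929 ]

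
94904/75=94904/75 = 1265.39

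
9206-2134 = 7072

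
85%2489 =85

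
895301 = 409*2189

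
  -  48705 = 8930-57635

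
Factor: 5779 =5779^1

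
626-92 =534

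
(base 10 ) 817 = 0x331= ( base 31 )qb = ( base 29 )s5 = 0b1100110001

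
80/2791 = 80/2791 = 0.03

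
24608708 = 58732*419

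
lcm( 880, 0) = 0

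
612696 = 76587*8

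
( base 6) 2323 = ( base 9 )676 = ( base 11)465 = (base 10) 555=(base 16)22B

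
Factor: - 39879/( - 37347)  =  63/59 = 3^2*7^1*59^( - 1) 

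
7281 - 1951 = 5330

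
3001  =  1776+1225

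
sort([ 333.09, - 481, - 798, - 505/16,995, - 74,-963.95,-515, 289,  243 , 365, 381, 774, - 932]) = [-963.95, - 932, - 798, -515, - 481,-74, - 505/16 , 243,289, 333.09, 365,381, 774, 995]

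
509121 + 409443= 918564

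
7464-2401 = 5063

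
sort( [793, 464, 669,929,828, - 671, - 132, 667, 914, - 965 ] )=[  -  965, - 671, - 132, 464,  667,  669, 793, 828,914, 929]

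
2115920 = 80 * 26449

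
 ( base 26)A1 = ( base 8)405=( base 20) d1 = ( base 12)199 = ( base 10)261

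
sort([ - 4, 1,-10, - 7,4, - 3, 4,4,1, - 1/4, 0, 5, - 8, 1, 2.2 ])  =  [ - 10,  -  8, - 7, - 4, - 3,- 1/4, 0, 1,1, 1,2.2, 4, 4, 4, 5 ] 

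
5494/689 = 5494/689 = 7.97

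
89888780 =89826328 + 62452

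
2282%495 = 302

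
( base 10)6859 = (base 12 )3b77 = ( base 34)5VP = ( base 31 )748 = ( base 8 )15313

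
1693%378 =181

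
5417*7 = 37919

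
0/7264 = 0 = 0.00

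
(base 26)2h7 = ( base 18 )5a1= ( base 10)1801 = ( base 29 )243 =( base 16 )709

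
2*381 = 762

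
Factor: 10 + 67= 7^1*11^1 = 77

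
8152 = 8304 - 152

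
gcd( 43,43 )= 43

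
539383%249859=39665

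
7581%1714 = 725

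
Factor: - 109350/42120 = - 2^( - 2 )*3^3*5^1 * 13^( - 1 ) = - 135/52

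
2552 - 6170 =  - 3618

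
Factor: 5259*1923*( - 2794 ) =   -  2^1 * 3^2*11^1*127^1*641^1*1753^1  =  -28255881258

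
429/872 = 429/872 =0.49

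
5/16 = 5/16 = 0.31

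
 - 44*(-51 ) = 2244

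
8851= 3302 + 5549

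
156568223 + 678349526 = 834917749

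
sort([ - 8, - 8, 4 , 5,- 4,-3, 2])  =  [-8, - 8,-4, - 3,2,4,5]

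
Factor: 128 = 2^7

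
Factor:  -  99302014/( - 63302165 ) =2^1 * 5^(  -  1) * 7^1 * 1373^ ( - 1) * 9221^( - 1)*  7093001^1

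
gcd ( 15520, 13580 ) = 1940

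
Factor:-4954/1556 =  - 2^ ( - 1 ) * 389^( - 1 )*2477^1 = - 2477/778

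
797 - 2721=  - 1924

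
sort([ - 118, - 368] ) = [ - 368 , -118]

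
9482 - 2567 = 6915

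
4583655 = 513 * 8935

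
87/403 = 87/403= 0.22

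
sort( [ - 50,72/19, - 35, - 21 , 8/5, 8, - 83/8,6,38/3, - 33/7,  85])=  [- 50, - 35,-21, -83/8,- 33/7,8/5, 72/19,6, 8 , 38/3,85] 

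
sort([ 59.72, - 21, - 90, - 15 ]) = [ - 90, - 21, - 15, 59.72] 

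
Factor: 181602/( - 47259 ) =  - 2^1*3^2 * 19^1*89^( - 1) = - 342/89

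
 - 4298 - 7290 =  - 11588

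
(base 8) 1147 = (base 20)1AF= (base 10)615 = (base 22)15L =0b1001100111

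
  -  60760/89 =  - 60760/89 = - 682.70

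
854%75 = 29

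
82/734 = 41/367 = 0.11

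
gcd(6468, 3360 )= 84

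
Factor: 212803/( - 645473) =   -  241/731 = - 17^( -1 )*43^(-1)*241^1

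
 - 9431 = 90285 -99716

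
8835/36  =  245+5/12 = 245.42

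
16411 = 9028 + 7383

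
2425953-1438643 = 987310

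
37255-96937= -59682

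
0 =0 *317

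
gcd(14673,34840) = 67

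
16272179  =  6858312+9413867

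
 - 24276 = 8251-32527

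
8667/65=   133 + 22/65 = 133.34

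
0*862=0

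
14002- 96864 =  - 82862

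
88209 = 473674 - 385465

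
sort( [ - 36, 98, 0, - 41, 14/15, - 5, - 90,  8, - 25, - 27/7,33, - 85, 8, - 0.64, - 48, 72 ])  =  [ - 90, - 85,- 48, - 41, - 36, - 25, - 5, - 27/7, - 0.64,0,14/15,8, 8,33, 72, 98]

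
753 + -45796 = - 45043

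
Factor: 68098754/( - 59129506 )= - 31^1 * 491^1*2237^1 * 29564753^( - 1)=- 34049377/29564753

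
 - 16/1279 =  - 1+1263/1279 = -0.01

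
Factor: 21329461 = 179^1*119159^1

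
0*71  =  0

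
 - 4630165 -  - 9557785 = 4927620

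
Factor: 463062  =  2^1* 3^1 * 71^1*1087^1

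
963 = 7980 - 7017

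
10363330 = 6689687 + 3673643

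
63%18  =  9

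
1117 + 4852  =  5969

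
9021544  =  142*63532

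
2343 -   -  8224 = 10567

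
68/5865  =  4/345 =0.01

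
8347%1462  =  1037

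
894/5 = 894/5 = 178.80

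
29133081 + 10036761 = 39169842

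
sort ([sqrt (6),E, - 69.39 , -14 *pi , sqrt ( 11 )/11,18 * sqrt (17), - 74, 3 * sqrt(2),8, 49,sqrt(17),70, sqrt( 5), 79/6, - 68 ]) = [ - 74, - 69.39, - 68, - 14*pi,sqrt( 11 )/11,sqrt(5 ) , sqrt(6 ),E,sqrt( 17 ),  3 * sqrt( 2),8, 79/6,49,70 , 18*sqrt( 17)]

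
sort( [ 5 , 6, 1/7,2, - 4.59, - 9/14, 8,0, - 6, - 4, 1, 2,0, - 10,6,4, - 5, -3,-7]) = [ - 10, - 7,- 6, - 5,  -  4.59, - 4, - 3, - 9/14 , 0,0 , 1/7 , 1,2, 2 , 4,5,6,6,  8]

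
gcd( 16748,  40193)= 1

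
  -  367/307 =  - 367/307 = -1.20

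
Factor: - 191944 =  -2^3 * 23993^1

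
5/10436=5/10436=0.00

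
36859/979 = 36859/979 = 37.65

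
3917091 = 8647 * 453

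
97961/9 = 10884 + 5/9 = 10884.56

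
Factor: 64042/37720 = 2^( - 2)*5^( - 1)*11^1*23^( - 1 ) * 71^1 =781/460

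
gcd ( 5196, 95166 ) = 6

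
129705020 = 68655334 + 61049686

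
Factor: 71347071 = 3^1*19^1*1251703^1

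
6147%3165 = 2982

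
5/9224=5/9224 = 0.00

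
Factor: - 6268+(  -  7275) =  - 13543 = - 29^1*467^1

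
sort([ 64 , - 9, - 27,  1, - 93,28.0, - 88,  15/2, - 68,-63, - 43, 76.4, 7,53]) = [ - 93, - 88, - 68, - 63,  -  43,-27 ,-9,1, 7, 15/2, 28.0,53, 64, 76.4]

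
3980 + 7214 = 11194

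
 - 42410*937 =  - 39738170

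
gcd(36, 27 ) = 9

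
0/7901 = 0=0.00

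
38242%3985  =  2377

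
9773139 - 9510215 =262924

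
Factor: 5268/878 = 2^1*3^1 = 6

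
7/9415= 1/1345 = 0.00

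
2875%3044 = 2875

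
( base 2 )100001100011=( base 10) 2147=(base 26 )34F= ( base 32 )233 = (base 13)c92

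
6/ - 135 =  - 1+43/45 = - 0.04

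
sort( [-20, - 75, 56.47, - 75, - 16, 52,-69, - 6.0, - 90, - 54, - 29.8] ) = [  -  90,- 75, - 75, - 69, - 54, - 29.8 , - 20, - 16, - 6.0,52 , 56.47] 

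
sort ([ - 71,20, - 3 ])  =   [ - 71, - 3,20 ]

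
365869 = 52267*7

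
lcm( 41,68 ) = 2788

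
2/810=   1/405 = 0.00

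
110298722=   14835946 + 95462776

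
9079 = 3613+5466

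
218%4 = 2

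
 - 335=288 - 623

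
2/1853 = 2/1853 = 0.00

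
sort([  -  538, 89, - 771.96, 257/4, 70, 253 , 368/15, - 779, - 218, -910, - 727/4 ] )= [ - 910, - 779, - 771.96, - 538, - 218, - 727/4,368/15, 257/4,70, 89,253]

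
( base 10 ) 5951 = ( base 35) 4U1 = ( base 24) a7n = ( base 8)13477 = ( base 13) 292a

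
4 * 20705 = 82820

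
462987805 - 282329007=180658798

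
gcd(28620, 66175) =5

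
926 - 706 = 220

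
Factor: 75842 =2^1*13^1*2917^1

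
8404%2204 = 1792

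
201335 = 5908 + 195427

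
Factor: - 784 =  - 2^4*7^2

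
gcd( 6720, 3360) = 3360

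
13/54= 13/54 = 0.24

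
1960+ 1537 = 3497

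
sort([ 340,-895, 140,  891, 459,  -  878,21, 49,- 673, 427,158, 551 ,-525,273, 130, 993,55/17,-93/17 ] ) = [ - 895 , -878,  -  673,  -  525,-93/17,55/17,21, 49,130, 140,  158,273, 340, 427 , 459,551, 891, 993]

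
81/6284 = 81/6284 = 0.01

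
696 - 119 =577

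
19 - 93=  - 74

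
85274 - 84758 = 516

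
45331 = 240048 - 194717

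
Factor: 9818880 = 2^8*3^1 *5^1*2557^1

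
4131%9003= 4131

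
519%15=9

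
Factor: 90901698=2^1*3^1*151^1* 100333^1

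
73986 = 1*73986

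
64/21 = 3+1/21=3.05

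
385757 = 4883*79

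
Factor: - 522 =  - 2^1 * 3^2*29^1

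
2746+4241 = 6987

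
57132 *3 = 171396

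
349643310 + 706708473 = 1056351783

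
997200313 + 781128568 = 1778328881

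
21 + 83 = 104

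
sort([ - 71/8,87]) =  [ - 71/8 , 87]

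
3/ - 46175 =-1 + 46172/46175 = -0.00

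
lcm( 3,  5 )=15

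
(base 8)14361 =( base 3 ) 22202111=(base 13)2ba2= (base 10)6385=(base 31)6JU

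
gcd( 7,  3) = 1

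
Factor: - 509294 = -2^1*254647^1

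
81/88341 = 27/29447 = 0.00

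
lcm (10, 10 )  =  10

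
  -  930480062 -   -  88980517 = - 841499545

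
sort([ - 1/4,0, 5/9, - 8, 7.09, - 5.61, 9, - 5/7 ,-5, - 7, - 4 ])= [-8,-7,-5.61 , - 5,- 4 , - 5/7, - 1/4,0,  5/9,7.09, 9] 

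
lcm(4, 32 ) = 32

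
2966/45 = 65 + 41/45= 65.91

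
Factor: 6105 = 3^1*5^1*11^1*37^1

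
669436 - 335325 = 334111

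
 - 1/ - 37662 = 1/37662 = 0.00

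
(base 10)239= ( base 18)D5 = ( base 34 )71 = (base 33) 78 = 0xef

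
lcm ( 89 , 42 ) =3738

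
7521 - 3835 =3686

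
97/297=97/297 = 0.33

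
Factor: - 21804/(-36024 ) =2^(  -  1)*19^(-1) *23^1 = 23/38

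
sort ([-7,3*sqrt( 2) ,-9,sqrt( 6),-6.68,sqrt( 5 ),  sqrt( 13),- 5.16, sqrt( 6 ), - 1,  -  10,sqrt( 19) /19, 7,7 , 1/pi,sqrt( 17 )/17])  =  [  -  10,-9,-7,  -  6.68, - 5.16,-1, sqrt(19)/19,sqrt (17 )/17 , 1/pi , sqrt(5),sqrt( 6 ), sqrt (6) , sqrt( 13 ),3*sqrt (2 ),  7, 7 ] 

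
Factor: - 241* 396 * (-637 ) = 2^2*3^2*7^2*11^1*13^1 * 241^1= 60792732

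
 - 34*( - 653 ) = 22202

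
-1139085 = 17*(  -  67005 ) 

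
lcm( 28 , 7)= 28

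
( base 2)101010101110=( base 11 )2066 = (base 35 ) 284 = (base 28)3DI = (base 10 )2734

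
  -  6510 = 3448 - 9958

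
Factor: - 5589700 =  - 2^2*5^2*55897^1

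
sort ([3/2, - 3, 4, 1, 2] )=[ - 3, 1,3/2,2,  4]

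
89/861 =89/861=0.10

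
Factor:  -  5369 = - 7^1*13^1*59^1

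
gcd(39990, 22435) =5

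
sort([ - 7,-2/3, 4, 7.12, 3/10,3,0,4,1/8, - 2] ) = [  -  7, - 2, - 2/3,0,1/8,3/10,3,4,  4, 7.12]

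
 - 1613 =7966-9579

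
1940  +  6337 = 8277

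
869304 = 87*9992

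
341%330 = 11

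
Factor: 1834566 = 2^1 * 3^1*305761^1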